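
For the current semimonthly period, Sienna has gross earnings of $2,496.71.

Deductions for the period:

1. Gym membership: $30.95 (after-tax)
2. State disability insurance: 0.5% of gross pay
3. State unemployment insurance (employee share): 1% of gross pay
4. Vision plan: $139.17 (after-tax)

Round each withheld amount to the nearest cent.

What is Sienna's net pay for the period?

$2,289.14

State unemployment insurance (employee share): $2,496.71 × 0.01 = $24.97
State disability insurance: $2,496.71 × 0.005 = $12.48
Vision plan: $139.17
Gym membership: $30.95
Total deductions = $24.97 + $12.48 + $139.17 + $30.95 = $207.57
Net pay = $2,496.71 − $207.57 = $2,289.14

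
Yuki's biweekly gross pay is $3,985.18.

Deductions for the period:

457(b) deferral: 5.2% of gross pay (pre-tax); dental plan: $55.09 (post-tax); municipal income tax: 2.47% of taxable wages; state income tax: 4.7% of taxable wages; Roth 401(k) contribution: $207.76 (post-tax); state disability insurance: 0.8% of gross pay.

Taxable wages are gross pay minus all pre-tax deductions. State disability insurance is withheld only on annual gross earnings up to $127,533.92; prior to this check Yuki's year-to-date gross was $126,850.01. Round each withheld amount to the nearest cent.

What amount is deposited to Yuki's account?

$3,238.75

457(b) deferral: $3,985.18 × 0.052 = $207.23
Taxable wages = $3,985.18 − $207.23 = $3,777.95
State income tax: $3,777.95 × 0.047 = $177.56
Municipal income tax: $3,777.95 × 0.0247 = $93.32
State disability insurance: only $127,533.92 − $126,850.01 = $683.91 of this check is subject → $683.91 × 0.008 = $5.47
Roth 401(k) contribution: $207.76
Dental plan: $55.09
Total deductions = $207.23 + $177.56 + $93.32 + $5.47 + $207.76 + $55.09 = $746.43
Net pay = $3,985.18 − $746.43 = $3,238.75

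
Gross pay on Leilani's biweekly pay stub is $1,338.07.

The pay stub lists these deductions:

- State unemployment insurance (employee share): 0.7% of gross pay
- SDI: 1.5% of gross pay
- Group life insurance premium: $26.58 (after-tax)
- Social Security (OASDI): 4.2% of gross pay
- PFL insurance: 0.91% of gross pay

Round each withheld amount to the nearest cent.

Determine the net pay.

$1,213.67

PFL insurance: $1,338.07 × 0.0091 = $12.18
SDI: $1,338.07 × 0.015 = $20.07
State unemployment insurance (employee share): $1,338.07 × 0.007 = $9.37
Social Security (OASDI): $1,338.07 × 0.042 = $56.20
Group life insurance premium: $26.58
Total deductions = $12.18 + $20.07 + $9.37 + $56.20 + $26.58 = $124.40
Net pay = $1,338.07 − $124.40 = $1,213.67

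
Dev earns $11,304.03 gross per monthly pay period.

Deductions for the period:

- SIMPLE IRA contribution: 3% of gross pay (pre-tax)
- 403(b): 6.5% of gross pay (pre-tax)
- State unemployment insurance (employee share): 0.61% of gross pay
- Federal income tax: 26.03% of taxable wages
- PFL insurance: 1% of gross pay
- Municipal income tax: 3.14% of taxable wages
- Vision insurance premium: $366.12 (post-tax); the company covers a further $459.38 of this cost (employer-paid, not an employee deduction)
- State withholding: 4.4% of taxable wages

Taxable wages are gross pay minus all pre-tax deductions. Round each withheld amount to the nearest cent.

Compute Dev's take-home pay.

SIMPLE IRA contribution: $11,304.03 × 0.03 = $339.12
403(b): $11,304.03 × 0.065 = $734.76
Pre-tax total = $339.12 + $734.76 = $1,073.88
Taxable wages = $11,304.03 − $1,073.88 = $10,230.15
State withholding: $10,230.15 × 0.044 = $450.13
Federal income tax: $10,230.15 × 0.2603 = $2,662.91
Municipal income tax: $10,230.15 × 0.0314 = $321.23
PFL insurance: $11,304.03 × 0.01 = $113.04
State unemployment insurance (employee share): $11,304.03 × 0.0061 = $68.95
Vision insurance premium: $366.12
(Employer's $459.38 toward vision insurance premium is not withheld from the employee.)
Total deductions = $339.12 + $734.76 + $450.13 + $2,662.91 + $321.23 + $113.04 + $68.95 + $366.12 = $5,056.26
Net pay = $11,304.03 − $5,056.26 = $6,247.77

$6,247.77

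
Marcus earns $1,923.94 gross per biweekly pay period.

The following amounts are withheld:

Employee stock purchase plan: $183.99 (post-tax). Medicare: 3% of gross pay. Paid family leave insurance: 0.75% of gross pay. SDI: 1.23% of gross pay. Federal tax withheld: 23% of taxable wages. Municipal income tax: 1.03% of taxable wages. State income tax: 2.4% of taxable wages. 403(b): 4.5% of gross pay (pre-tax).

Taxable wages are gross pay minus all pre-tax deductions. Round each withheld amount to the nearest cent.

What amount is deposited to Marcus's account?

403(b): $1,923.94 × 0.045 = $86.58
Taxable wages = $1,923.94 − $86.58 = $1,837.36
Federal tax withheld: $1,837.36 × 0.23 = $422.59
State income tax: $1,837.36 × 0.024 = $44.10
Municipal income tax: $1,837.36 × 0.0103 = $18.92
SDI: $1,923.94 × 0.0123 = $23.66
Paid family leave insurance: $1,923.94 × 0.0075 = $14.43
Medicare: $1,923.94 × 0.03 = $57.72
Employee stock purchase plan: $183.99
Total deductions = $86.58 + $422.59 + $44.10 + $18.92 + $23.66 + $14.43 + $57.72 + $183.99 = $851.99
Net pay = $1,923.94 − $851.99 = $1,071.95

$1,071.95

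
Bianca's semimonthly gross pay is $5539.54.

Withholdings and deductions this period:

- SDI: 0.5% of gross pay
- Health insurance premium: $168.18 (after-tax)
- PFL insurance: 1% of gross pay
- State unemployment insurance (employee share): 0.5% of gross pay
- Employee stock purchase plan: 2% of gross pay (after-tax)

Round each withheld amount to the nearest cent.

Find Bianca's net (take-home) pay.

$5149.77

SDI: $5539.54 × 0.005 = $27.70
PFL insurance: $5539.54 × 0.01 = $55.40
State unemployment insurance (employee share): $5539.54 × 0.005 = $27.70
Health insurance premium: $168.18
Employee stock purchase plan: $5539.54 × 0.02 = $110.79
Total deductions = $27.70 + $55.40 + $27.70 + $168.18 + $110.79 = $389.77
Net pay = $5539.54 − $389.77 = $5149.77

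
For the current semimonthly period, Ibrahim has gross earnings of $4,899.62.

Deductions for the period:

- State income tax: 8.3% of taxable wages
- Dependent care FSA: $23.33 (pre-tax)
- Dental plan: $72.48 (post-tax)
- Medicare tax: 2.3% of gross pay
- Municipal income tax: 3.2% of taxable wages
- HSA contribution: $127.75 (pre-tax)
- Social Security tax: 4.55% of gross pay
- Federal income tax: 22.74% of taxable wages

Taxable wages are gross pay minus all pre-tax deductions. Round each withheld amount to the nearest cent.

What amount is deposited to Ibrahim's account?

Dependent care FSA: $23.33
HSA contribution: $127.75
Pre-tax total = $23.33 + $127.75 = $151.08
Taxable wages = $4,899.62 − $151.08 = $4,748.54
Federal income tax: $4,748.54 × 0.2274 = $1,079.82
State income tax: $4,748.54 × 0.083 = $394.13
Municipal income tax: $4,748.54 × 0.032 = $151.95
Medicare tax: $4,899.62 × 0.023 = $112.69
Social Security tax: $4,899.62 × 0.0455 = $222.93
Dental plan: $72.48
Total deductions = $23.33 + $127.75 + $1,079.82 + $394.13 + $151.95 + $112.69 + $222.93 + $72.48 = $2,185.08
Net pay = $4,899.62 − $2,185.08 = $2,714.54

$2,714.54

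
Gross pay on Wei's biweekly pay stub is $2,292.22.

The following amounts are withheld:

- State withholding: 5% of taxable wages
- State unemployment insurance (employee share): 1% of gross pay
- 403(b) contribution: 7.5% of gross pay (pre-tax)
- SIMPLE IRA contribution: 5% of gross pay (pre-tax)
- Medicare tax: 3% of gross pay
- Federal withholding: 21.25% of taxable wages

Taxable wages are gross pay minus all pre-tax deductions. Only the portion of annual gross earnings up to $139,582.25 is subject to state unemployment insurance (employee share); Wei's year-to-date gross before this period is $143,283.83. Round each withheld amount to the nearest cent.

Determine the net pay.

$1,410.43

SIMPLE IRA contribution: $2,292.22 × 0.05 = $114.61
403(b) contribution: $2,292.22 × 0.075 = $171.92
Pre-tax total = $114.61 + $171.92 = $286.53
Taxable wages = $2,292.22 − $286.53 = $2,005.69
State withholding: $2,005.69 × 0.05 = $100.28
Federal withholding: $2,005.69 × 0.2125 = $426.21
State unemployment insurance (employee share): annual cap $139,582.25 already reached (YTD $143,283.83), so $0.00
Medicare tax: $2,292.22 × 0.03 = $68.77
Total deductions = $114.61 + $171.92 + $100.28 + $426.21 + $0.00 + $68.77 = $881.79
Net pay = $2,292.22 − $881.79 = $1,410.43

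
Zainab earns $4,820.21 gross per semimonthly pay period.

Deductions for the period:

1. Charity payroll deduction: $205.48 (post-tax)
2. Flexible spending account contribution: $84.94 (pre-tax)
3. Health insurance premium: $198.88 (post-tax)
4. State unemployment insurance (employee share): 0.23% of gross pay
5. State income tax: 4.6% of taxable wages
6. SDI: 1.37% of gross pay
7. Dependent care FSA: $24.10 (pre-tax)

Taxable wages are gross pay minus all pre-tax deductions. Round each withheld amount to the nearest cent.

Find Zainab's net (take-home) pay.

$4,012.97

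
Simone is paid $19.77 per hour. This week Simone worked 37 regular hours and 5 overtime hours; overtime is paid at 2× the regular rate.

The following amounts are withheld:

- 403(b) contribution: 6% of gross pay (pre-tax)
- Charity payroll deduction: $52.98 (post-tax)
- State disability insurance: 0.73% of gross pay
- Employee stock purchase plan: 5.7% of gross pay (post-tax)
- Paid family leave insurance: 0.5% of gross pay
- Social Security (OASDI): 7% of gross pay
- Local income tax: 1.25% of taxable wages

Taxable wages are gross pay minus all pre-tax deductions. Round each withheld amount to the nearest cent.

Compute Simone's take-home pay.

Regular pay: 37 × $19.77 = $731.49
Overtime pay: 5 × $19.77 × 2 = $197.70
Gross pay = $731.49 + $197.70 = $929.19
403(b) contribution: $929.19 × 0.06 = $55.75
Taxable wages = $929.19 − $55.75 = $873.44
Local income tax: $873.44 × 0.0125 = $10.92
Social Security (OASDI): $929.19 × 0.07 = $65.04
Paid family leave insurance: $929.19 × 0.005 = $4.65
State disability insurance: $929.19 × 0.0073 = $6.78
Employee stock purchase plan: $929.19 × 0.057 = $52.96
Charity payroll deduction: $52.98
Total deductions = $55.75 + $10.92 + $65.04 + $4.65 + $6.78 + $52.96 + $52.98 = $249.08
Net pay = $929.19 − $249.08 = $680.11

$680.11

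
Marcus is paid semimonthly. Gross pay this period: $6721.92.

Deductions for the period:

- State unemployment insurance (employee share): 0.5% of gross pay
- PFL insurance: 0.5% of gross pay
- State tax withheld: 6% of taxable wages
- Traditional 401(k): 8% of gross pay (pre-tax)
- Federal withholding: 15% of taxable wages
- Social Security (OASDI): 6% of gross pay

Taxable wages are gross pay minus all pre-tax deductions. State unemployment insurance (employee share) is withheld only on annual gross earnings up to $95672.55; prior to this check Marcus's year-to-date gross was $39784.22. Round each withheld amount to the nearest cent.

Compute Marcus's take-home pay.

$4414.95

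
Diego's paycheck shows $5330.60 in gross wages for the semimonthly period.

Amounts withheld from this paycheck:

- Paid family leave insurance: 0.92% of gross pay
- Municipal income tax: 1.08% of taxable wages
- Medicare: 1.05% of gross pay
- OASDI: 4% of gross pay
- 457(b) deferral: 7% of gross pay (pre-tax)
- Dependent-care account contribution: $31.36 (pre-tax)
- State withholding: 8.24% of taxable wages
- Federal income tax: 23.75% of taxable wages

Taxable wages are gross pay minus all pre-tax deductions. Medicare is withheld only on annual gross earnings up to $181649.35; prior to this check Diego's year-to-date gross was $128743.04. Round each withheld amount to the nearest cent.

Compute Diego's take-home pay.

457(b) deferral: $5330.60 × 0.07 = $373.14
Dependent-care account contribution: $31.36
Pre-tax total = $373.14 + $31.36 = $404.50
Taxable wages = $5330.60 − $404.50 = $4926.10
State withholding: $4926.10 × 0.0824 = $405.91
Federal income tax: $4926.10 × 0.2375 = $1169.95
Municipal income tax: $4926.10 × 0.0108 = $53.20
Paid family leave insurance: $5330.60 × 0.0092 = $49.04
OASDI: $5330.60 × 0.04 = $213.22
Medicare: cap not yet reached, full $5330.60 is subject → $5330.60 × 0.0105 = $55.97
Total deductions = $373.14 + $31.36 + $405.91 + $1169.95 + $53.20 + $49.04 + $213.22 + $55.97 = $2351.79
Net pay = $5330.60 − $2351.79 = $2978.81

$2978.81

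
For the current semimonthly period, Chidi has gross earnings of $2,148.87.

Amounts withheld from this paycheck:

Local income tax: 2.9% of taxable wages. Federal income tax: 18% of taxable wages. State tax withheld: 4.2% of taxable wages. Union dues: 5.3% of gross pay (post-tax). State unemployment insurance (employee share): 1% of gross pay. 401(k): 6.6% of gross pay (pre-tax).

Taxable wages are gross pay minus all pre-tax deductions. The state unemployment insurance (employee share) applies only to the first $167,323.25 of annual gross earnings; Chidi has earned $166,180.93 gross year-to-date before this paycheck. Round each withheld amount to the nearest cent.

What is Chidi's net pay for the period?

$1,377.96

401(k): $2,148.87 × 0.066 = $141.83
Taxable wages = $2,148.87 − $141.83 = $2,007.04
Local income tax: $2,007.04 × 0.029 = $58.20
Federal income tax: $2,007.04 × 0.18 = $361.27
State tax withheld: $2,007.04 × 0.042 = $84.30
State unemployment insurance (employee share): only $167,323.25 − $166,180.93 = $1,142.32 of this check is subject → $1,142.32 × 0.01 = $11.42
Union dues: $2,148.87 × 0.053 = $113.89
Total deductions = $141.83 + $58.20 + $361.27 + $84.30 + $11.42 + $113.89 = $770.91
Net pay = $2,148.87 − $770.91 = $1,377.96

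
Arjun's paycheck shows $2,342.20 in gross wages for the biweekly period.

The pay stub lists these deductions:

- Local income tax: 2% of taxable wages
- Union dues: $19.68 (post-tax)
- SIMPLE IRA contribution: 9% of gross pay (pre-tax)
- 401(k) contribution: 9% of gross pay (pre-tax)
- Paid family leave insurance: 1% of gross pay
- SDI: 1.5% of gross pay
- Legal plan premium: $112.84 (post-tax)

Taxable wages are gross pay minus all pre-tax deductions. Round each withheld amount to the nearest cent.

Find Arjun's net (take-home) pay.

$1,691.12

SIMPLE IRA contribution: $2,342.20 × 0.09 = $210.80
401(k) contribution: $2,342.20 × 0.09 = $210.80
Pre-tax total = $210.80 + $210.80 = $421.60
Taxable wages = $2,342.20 − $421.60 = $1,920.60
Local income tax: $1,920.60 × 0.02 = $38.41
SDI: $2,342.20 × 0.015 = $35.13
Paid family leave insurance: $2,342.20 × 0.01 = $23.42
Legal plan premium: $112.84
Union dues: $19.68
Total deductions = $210.80 + $210.80 + $38.41 + $35.13 + $23.42 + $112.84 + $19.68 = $651.08
Net pay = $2,342.20 − $651.08 = $1,691.12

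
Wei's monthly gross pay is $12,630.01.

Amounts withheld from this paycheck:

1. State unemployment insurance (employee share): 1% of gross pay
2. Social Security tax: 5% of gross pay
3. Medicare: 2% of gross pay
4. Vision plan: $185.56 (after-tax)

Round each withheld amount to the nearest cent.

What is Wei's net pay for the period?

Medicare: $12,630.01 × 0.02 = $252.60
State unemployment insurance (employee share): $12,630.01 × 0.01 = $126.30
Social Security tax: $12,630.01 × 0.05 = $631.50
Vision plan: $185.56
Total deductions = $252.60 + $126.30 + $631.50 + $185.56 = $1,195.96
Net pay = $12,630.01 − $1,195.96 = $11,434.05

$11,434.05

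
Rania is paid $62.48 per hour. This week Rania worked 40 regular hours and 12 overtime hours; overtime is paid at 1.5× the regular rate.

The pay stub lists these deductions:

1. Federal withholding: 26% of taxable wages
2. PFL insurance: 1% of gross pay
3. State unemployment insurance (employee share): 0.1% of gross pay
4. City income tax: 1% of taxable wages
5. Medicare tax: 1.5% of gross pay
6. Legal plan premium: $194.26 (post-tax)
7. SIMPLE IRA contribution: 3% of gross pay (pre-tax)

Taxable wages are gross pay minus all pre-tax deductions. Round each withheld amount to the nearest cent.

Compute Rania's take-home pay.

Regular pay: 40 × $62.48 = $2,499.20
Overtime pay: 12 × $62.48 × 1.5 = $1,124.64
Gross pay = $2,499.20 + $1,124.64 = $3,623.84
SIMPLE IRA contribution: $3,623.84 × 0.03 = $108.72
Taxable wages = $3,623.84 − $108.72 = $3,515.12
City income tax: $3,515.12 × 0.01 = $35.15
Federal withholding: $3,515.12 × 0.26 = $913.93
Medicare tax: $3,623.84 × 0.015 = $54.36
PFL insurance: $3,623.84 × 0.01 = $36.24
State unemployment insurance (employee share): $3,623.84 × 0.001 = $3.62
Legal plan premium: $194.26
Total deductions = $108.72 + $35.15 + $913.93 + $54.36 + $36.24 + $3.62 + $194.26 = $1,346.28
Net pay = $3,623.84 − $1,346.28 = $2,277.56

$2,277.56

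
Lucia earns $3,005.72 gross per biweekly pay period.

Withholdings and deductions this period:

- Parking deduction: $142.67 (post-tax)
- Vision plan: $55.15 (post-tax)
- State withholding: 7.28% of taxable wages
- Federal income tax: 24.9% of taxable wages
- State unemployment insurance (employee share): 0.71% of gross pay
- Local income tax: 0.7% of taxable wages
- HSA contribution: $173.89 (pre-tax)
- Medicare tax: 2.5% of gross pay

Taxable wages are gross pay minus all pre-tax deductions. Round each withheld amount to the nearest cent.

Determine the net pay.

$1,606.42

HSA contribution: $173.89
Taxable wages = $3,005.72 − $173.89 = $2,831.83
Federal income tax: $2,831.83 × 0.249 = $705.13
State withholding: $2,831.83 × 0.0728 = $206.16
Local income tax: $2,831.83 × 0.007 = $19.82
State unemployment insurance (employee share): $3,005.72 × 0.0071 = $21.34
Medicare tax: $3,005.72 × 0.025 = $75.14
Vision plan: $55.15
Parking deduction: $142.67
Total deductions = $173.89 + $705.13 + $206.16 + $19.82 + $21.34 + $75.14 + $55.15 + $142.67 = $1,399.30
Net pay = $3,005.72 − $1,399.30 = $1,606.42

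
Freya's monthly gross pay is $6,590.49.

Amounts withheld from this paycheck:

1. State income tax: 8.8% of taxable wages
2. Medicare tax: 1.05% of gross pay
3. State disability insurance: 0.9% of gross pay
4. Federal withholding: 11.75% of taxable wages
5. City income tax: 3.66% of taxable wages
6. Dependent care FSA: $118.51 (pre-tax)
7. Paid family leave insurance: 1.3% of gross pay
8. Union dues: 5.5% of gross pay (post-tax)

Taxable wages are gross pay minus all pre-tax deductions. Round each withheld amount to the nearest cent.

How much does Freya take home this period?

$4,328.45

Dependent care FSA: $118.51
Taxable wages = $6,590.49 − $118.51 = $6,471.98
City income tax: $6,471.98 × 0.0366 = $236.87
State income tax: $6,471.98 × 0.088 = $569.53
Federal withholding: $6,471.98 × 0.1175 = $760.46
State disability insurance: $6,590.49 × 0.009 = $59.31
Medicare tax: $6,590.49 × 0.0105 = $69.20
Paid family leave insurance: $6,590.49 × 0.013 = $85.68
Union dues: $6,590.49 × 0.055 = $362.48
Total deductions = $118.51 + $236.87 + $569.53 + $760.46 + $59.31 + $69.20 + $85.68 + $362.48 = $2,262.04
Net pay = $6,590.49 − $2,262.04 = $4,328.45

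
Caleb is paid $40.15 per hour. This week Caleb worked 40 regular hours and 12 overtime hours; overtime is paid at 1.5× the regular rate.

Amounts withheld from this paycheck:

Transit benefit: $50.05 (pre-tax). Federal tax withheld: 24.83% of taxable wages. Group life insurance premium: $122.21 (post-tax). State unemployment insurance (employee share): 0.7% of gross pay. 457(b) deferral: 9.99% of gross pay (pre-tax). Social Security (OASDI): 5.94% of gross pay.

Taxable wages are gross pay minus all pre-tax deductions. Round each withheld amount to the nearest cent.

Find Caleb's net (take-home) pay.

$1261.16

Regular pay: 40 × $40.15 = $1606.00
Overtime pay: 12 × $40.15 × 1.5 = $722.70
Gross pay = $1606.00 + $722.70 = $2328.70
Transit benefit: $50.05
457(b) deferral: $2328.70 × 0.0999 = $232.64
Pre-tax total = $50.05 + $232.64 = $282.69
Taxable wages = $2328.70 − $282.69 = $2046.01
Federal tax withheld: $2046.01 × 0.2483 = $508.02
Social Security (OASDI): $2328.70 × 0.0594 = $138.32
State unemployment insurance (employee share): $2328.70 × 0.007 = $16.30
Group life insurance premium: $122.21
Total deductions = $50.05 + $232.64 + $508.02 + $138.32 + $16.30 + $122.21 = $1067.54
Net pay = $2328.70 − $1067.54 = $1261.16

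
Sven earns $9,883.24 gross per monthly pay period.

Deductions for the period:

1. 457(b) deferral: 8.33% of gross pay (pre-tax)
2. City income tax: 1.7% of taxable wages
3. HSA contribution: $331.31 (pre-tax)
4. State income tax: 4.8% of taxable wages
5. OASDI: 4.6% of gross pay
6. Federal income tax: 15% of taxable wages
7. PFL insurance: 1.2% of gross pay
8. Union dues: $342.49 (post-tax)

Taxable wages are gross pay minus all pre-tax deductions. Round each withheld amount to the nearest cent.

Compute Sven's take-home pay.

457(b) deferral: $9,883.24 × 0.0833 = $823.27
HSA contribution: $331.31
Pre-tax total = $823.27 + $331.31 = $1,154.58
Taxable wages = $9,883.24 − $1,154.58 = $8,728.66
Federal income tax: $8,728.66 × 0.15 = $1,309.30
City income tax: $8,728.66 × 0.017 = $148.39
State income tax: $8,728.66 × 0.048 = $418.98
PFL insurance: $9,883.24 × 0.012 = $118.60
OASDI: $9,883.24 × 0.046 = $454.63
Union dues: $342.49
Total deductions = $823.27 + $331.31 + $1,309.30 + $148.39 + $418.98 + $118.60 + $454.63 + $342.49 = $3,946.97
Net pay = $9,883.24 − $3,946.97 = $5,936.27

$5,936.27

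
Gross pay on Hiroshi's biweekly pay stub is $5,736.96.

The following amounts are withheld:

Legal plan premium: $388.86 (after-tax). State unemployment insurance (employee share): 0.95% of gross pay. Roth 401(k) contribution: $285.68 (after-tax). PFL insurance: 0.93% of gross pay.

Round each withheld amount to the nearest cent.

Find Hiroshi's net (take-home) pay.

$4,954.57

PFL insurance: $5,736.96 × 0.0093 = $53.35
State unemployment insurance (employee share): $5,736.96 × 0.0095 = $54.50
Roth 401(k) contribution: $285.68
Legal plan premium: $388.86
Total deductions = $53.35 + $54.50 + $285.68 + $388.86 = $782.39
Net pay = $5,736.96 − $782.39 = $4,954.57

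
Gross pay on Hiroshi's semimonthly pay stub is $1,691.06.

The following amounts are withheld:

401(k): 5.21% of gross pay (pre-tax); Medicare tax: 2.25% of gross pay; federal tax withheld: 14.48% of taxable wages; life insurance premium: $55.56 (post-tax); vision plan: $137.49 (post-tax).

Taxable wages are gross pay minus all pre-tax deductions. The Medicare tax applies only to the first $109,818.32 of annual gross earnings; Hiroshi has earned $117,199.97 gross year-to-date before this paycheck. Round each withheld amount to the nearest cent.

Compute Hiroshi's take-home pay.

401(k): $1,691.06 × 0.0521 = $88.10
Taxable wages = $1,691.06 − $88.10 = $1,602.96
Federal tax withheld: $1,602.96 × 0.1448 = $232.11
Medicare tax: annual cap $109,818.32 already reached (YTD $117,199.97), so $0.00
Life insurance premium: $55.56
Vision plan: $137.49
Total deductions = $88.10 + $232.11 + $0.00 + $55.56 + $137.49 = $513.26
Net pay = $1,691.06 − $513.26 = $1,177.80

$1,177.80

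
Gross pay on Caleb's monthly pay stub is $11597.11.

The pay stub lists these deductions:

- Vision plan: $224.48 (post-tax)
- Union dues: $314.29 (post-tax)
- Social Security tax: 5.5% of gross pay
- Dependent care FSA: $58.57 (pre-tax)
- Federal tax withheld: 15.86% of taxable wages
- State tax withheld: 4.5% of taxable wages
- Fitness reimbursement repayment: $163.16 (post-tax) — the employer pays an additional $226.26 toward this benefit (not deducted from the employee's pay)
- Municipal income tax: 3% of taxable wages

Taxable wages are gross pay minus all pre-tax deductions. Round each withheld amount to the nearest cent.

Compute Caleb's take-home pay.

$7503.37

Dependent care FSA: $58.57
Taxable wages = $11597.11 − $58.57 = $11538.54
State tax withheld: $11538.54 × 0.045 = $519.23
Federal tax withheld: $11538.54 × 0.1586 = $1830.01
Municipal income tax: $11538.54 × 0.03 = $346.16
Social Security tax: $11597.11 × 0.055 = $637.84
Union dues: $314.29
Fitness reimbursement repayment: $163.16
Vision plan: $224.48
(Employer's $226.26 toward fitness reimbursement repayment is not withheld from the employee.)
Total deductions = $58.57 + $519.23 + $1830.01 + $346.16 + $637.84 + $314.29 + $163.16 + $224.48 = $4093.74
Net pay = $11597.11 − $4093.74 = $7503.37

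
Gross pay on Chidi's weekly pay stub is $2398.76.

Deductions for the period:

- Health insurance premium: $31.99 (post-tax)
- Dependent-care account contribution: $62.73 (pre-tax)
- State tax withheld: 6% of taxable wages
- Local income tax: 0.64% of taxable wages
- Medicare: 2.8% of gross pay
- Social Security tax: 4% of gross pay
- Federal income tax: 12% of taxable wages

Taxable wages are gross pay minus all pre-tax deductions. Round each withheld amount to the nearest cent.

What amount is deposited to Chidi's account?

$1705.49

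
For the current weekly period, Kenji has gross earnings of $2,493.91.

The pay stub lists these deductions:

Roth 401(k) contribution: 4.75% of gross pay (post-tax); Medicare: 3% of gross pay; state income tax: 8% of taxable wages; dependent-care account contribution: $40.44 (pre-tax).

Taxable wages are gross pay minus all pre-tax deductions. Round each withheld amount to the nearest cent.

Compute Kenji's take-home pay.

$2,063.91

Dependent-care account contribution: $40.44
Taxable wages = $2,493.91 − $40.44 = $2,453.47
State income tax: $2,453.47 × 0.08 = $196.28
Medicare: $2,493.91 × 0.03 = $74.82
Roth 401(k) contribution: $2,493.91 × 0.0475 = $118.46
Total deductions = $40.44 + $196.28 + $74.82 + $118.46 = $430.00
Net pay = $2,493.91 − $430.00 = $2,063.91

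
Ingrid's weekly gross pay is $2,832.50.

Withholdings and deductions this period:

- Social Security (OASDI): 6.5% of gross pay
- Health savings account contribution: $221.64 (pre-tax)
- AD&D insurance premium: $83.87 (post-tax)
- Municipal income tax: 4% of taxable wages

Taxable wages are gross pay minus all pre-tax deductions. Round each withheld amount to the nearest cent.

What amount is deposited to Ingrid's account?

Health savings account contribution: $221.64
Taxable wages = $2,832.50 − $221.64 = $2,610.86
Municipal income tax: $2,610.86 × 0.04 = $104.43
Social Security (OASDI): $2,832.50 × 0.065 = $184.11
AD&D insurance premium: $83.87
Total deductions = $221.64 + $104.43 + $184.11 + $83.87 = $594.05
Net pay = $2,832.50 − $594.05 = $2,238.45

$2,238.45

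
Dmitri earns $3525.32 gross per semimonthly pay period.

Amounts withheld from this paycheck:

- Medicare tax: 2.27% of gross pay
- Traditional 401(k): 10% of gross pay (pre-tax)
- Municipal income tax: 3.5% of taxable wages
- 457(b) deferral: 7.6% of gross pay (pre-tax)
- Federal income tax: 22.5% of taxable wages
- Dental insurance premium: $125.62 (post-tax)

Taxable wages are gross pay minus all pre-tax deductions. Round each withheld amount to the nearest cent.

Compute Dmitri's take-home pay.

Traditional 401(k): $3525.32 × 0.1 = $352.53
457(b) deferral: $3525.32 × 0.076 = $267.92
Pre-tax total = $352.53 + $267.92 = $620.45
Taxable wages = $3525.32 − $620.45 = $2904.87
Federal income tax: $2904.87 × 0.225 = $653.60
Municipal income tax: $2904.87 × 0.035 = $101.67
Medicare tax: $3525.32 × 0.0227 = $80.02
Dental insurance premium: $125.62
Total deductions = $352.53 + $267.92 + $653.60 + $101.67 + $80.02 + $125.62 = $1581.36
Net pay = $3525.32 − $1581.36 = $1943.96

$1943.96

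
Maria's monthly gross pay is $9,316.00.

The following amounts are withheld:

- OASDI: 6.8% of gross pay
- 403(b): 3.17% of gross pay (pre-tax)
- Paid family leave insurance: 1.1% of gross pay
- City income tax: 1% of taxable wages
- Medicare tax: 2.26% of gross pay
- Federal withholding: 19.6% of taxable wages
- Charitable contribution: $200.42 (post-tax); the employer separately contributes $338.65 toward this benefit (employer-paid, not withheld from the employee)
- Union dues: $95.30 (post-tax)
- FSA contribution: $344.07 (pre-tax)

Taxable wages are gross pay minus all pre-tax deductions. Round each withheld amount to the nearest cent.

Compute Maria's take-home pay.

$5,646.99

403(b): $9,316.00 × 0.0317 = $295.32
FSA contribution: $344.07
Pre-tax total = $295.32 + $344.07 = $639.39
Taxable wages = $9,316.00 − $639.39 = $8,676.61
Federal withholding: $8,676.61 × 0.196 = $1,700.62
City income tax: $8,676.61 × 0.01 = $86.77
Paid family leave insurance: $9,316.00 × 0.011 = $102.48
OASDI: $9,316.00 × 0.068 = $633.49
Medicare tax: $9,316.00 × 0.0226 = $210.54
Charitable contribution: $200.42
Union dues: $95.30
(Employer's $338.65 toward charitable contribution is not withheld from the employee.)
Total deductions = $295.32 + $344.07 + $1,700.62 + $86.77 + $102.48 + $633.49 + $210.54 + $200.42 + $95.30 = $3,669.01
Net pay = $9,316.00 − $3,669.01 = $5,646.99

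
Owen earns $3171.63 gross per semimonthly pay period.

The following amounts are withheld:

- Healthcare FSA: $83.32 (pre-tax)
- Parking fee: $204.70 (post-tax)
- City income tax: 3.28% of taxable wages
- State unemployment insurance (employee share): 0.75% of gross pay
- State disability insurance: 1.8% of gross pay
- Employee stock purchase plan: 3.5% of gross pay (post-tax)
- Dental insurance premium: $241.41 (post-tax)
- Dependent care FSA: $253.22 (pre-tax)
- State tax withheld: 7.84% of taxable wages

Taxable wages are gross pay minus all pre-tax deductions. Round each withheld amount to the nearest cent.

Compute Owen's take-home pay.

Dependent care FSA: $253.22
Healthcare FSA: $83.32
Pre-tax total = $253.22 + $83.32 = $336.54
Taxable wages = $3171.63 − $336.54 = $2835.09
City income tax: $2835.09 × 0.0328 = $92.99
State tax withheld: $2835.09 × 0.0784 = $222.27
State disability insurance: $3171.63 × 0.018 = $57.09
State unemployment insurance (employee share): $3171.63 × 0.0075 = $23.79
Employee stock purchase plan: $3171.63 × 0.035 = $111.01
Parking fee: $204.70
Dental insurance premium: $241.41
Total deductions = $253.22 + $83.32 + $92.99 + $222.27 + $57.09 + $23.79 + $111.01 + $204.70 + $241.41 = $1289.80
Net pay = $3171.63 − $1289.80 = $1881.83

$1881.83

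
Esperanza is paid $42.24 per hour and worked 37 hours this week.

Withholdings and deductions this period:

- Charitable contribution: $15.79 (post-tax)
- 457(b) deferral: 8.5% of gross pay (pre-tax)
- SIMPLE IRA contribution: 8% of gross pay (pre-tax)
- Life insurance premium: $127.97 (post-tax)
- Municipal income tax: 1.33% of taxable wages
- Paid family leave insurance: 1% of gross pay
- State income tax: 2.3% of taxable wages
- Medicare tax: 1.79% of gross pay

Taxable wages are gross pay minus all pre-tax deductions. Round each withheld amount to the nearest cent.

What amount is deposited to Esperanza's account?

$1070.26

Gross pay: 37 × $42.24 = $1562.88
457(b) deferral: $1562.88 × 0.085 = $132.84
SIMPLE IRA contribution: $1562.88 × 0.08 = $125.03
Pre-tax total = $132.84 + $125.03 = $257.87
Taxable wages = $1562.88 − $257.87 = $1305.01
Municipal income tax: $1305.01 × 0.0133 = $17.36
State income tax: $1305.01 × 0.023 = $30.02
Medicare tax: $1562.88 × 0.0179 = $27.98
Paid family leave insurance: $1562.88 × 0.01 = $15.63
Life insurance premium: $127.97
Charitable contribution: $15.79
Total deductions = $132.84 + $125.03 + $17.36 + $30.02 + $27.98 + $15.63 + $127.97 + $15.79 = $492.62
Net pay = $1562.88 − $492.62 = $1070.26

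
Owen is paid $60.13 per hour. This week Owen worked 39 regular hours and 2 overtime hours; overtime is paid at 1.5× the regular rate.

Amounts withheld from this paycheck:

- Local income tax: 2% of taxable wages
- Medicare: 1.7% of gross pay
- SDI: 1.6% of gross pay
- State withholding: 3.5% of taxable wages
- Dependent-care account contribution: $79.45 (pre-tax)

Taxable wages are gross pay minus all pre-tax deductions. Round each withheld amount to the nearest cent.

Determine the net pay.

$2,228.14

Regular pay: 39 × $60.13 = $2,345.07
Overtime pay: 2 × $60.13 × 1.5 = $180.39
Gross pay = $2,345.07 + $180.39 = $2,525.46
Dependent-care account contribution: $79.45
Taxable wages = $2,525.46 − $79.45 = $2,446.01
State withholding: $2,446.01 × 0.035 = $85.61
Local income tax: $2,446.01 × 0.02 = $48.92
SDI: $2,525.46 × 0.016 = $40.41
Medicare: $2,525.46 × 0.017 = $42.93
Total deductions = $79.45 + $85.61 + $48.92 + $40.41 + $42.93 = $297.32
Net pay = $2,525.46 − $297.32 = $2,228.14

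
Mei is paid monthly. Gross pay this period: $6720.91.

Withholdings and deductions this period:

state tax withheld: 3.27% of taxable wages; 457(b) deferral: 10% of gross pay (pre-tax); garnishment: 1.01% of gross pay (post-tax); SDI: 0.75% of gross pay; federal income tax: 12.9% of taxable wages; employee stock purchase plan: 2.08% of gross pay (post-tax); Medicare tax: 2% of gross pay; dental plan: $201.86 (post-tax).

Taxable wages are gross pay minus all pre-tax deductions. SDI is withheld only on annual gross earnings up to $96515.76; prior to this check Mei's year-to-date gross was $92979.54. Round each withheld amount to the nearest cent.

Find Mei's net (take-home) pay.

457(b) deferral: $6720.91 × 0.1 = $672.09
Taxable wages = $6720.91 − $672.09 = $6048.82
State tax withheld: $6048.82 × 0.0327 = $197.80
Federal income tax: $6048.82 × 0.129 = $780.30
Medicare tax: $6720.91 × 0.02 = $134.42
SDI: only $96515.76 − $92979.54 = $3536.22 of this check is subject → $3536.22 × 0.0075 = $26.52
Garnishment: $6720.91 × 0.0101 = $67.88
Dental plan: $201.86
Employee stock purchase plan: $6720.91 × 0.0208 = $139.79
Total deductions = $672.09 + $197.80 + $780.30 + $134.42 + $26.52 + $67.88 + $201.86 + $139.79 = $2220.66
Net pay = $6720.91 − $2220.66 = $4500.25

$4500.25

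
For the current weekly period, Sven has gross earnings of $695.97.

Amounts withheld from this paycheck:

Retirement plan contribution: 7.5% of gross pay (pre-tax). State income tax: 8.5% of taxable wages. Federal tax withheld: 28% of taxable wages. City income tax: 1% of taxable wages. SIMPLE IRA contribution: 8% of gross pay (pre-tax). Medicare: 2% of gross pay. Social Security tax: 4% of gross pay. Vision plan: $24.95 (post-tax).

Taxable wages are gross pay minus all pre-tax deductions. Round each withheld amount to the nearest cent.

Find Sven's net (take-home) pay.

Retirement plan contribution: $695.97 × 0.075 = $52.20
SIMPLE IRA contribution: $695.97 × 0.08 = $55.68
Pre-tax total = $52.20 + $55.68 = $107.88
Taxable wages = $695.97 − $107.88 = $588.09
Federal tax withheld: $588.09 × 0.28 = $164.67
State income tax: $588.09 × 0.085 = $49.99
City income tax: $588.09 × 0.01 = $5.88
Social Security tax: $695.97 × 0.04 = $27.84
Medicare: $695.97 × 0.02 = $13.92
Vision plan: $24.95
Total deductions = $52.20 + $55.68 + $164.67 + $49.99 + $5.88 + $27.84 + $13.92 + $24.95 = $395.13
Net pay = $695.97 − $395.13 = $300.84

$300.84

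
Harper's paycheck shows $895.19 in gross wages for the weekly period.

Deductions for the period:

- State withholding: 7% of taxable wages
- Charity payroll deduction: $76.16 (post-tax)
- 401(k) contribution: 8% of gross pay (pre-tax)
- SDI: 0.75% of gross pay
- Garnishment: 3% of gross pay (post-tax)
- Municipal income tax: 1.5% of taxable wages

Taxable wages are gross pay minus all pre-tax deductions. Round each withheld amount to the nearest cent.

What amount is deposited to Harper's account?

$643.84

401(k) contribution: $895.19 × 0.08 = $71.62
Taxable wages = $895.19 − $71.62 = $823.57
Municipal income tax: $823.57 × 0.015 = $12.35
State withholding: $823.57 × 0.07 = $57.65
SDI: $895.19 × 0.0075 = $6.71
Charity payroll deduction: $76.16
Garnishment: $895.19 × 0.03 = $26.86
Total deductions = $71.62 + $12.35 + $57.65 + $6.71 + $76.16 + $26.86 = $251.35
Net pay = $895.19 − $251.35 = $643.84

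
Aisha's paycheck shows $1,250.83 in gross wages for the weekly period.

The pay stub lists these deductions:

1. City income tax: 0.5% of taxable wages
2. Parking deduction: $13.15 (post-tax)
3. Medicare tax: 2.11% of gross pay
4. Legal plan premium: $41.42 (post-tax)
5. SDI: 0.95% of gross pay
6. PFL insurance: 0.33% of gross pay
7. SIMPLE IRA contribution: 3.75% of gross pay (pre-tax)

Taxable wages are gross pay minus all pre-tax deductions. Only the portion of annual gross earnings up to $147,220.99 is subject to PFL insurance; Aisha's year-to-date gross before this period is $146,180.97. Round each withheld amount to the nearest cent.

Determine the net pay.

$1,101.63

SIMPLE IRA contribution: $1,250.83 × 0.0375 = $46.91
Taxable wages = $1,250.83 − $46.91 = $1,203.92
City income tax: $1,203.92 × 0.005 = $6.02
SDI: $1,250.83 × 0.0095 = $11.88
PFL insurance: only $147,220.99 − $146,180.97 = $1,040.02 of this check is subject → $1,040.02 × 0.0033 = $3.43
Medicare tax: $1,250.83 × 0.0211 = $26.39
Parking deduction: $13.15
Legal plan premium: $41.42
Total deductions = $46.91 + $6.02 + $11.88 + $3.43 + $26.39 + $13.15 + $41.42 = $149.20
Net pay = $1,250.83 − $149.20 = $1,101.63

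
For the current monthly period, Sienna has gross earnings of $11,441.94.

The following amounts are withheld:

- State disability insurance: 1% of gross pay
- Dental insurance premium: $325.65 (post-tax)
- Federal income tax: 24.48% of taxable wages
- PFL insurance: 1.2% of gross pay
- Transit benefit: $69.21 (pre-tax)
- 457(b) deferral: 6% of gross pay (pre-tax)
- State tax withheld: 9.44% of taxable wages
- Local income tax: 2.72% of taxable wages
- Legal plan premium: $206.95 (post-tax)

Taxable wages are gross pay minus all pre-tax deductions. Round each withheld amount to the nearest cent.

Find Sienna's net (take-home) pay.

$5,986.47

Transit benefit: $69.21
457(b) deferral: $11,441.94 × 0.06 = $686.52
Pre-tax total = $69.21 + $686.52 = $755.73
Taxable wages = $11,441.94 − $755.73 = $10,686.21
Federal income tax: $10,686.21 × 0.2448 = $2,615.98
Local income tax: $10,686.21 × 0.0272 = $290.66
State tax withheld: $10,686.21 × 0.0944 = $1,008.78
State disability insurance: $11,441.94 × 0.01 = $114.42
PFL insurance: $11,441.94 × 0.012 = $137.30
Legal plan premium: $206.95
Dental insurance premium: $325.65
Total deductions = $69.21 + $686.52 + $2,615.98 + $290.66 + $1,008.78 + $114.42 + $137.30 + $206.95 + $325.65 = $5,455.47
Net pay = $11,441.94 − $5,455.47 = $5,986.47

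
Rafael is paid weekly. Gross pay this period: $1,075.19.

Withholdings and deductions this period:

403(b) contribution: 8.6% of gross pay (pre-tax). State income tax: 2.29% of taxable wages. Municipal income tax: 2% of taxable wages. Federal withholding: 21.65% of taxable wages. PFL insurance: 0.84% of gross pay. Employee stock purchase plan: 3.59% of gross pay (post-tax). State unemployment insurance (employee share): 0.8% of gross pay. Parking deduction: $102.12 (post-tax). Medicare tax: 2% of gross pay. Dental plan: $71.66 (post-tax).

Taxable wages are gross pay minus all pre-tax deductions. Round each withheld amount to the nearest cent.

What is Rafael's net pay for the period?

403(b) contribution: $1,075.19 × 0.086 = $92.47
Taxable wages = $1,075.19 − $92.47 = $982.72
Federal withholding: $982.72 × 0.2165 = $212.76
State income tax: $982.72 × 0.0229 = $22.50
Municipal income tax: $982.72 × 0.02 = $19.65
PFL insurance: $1,075.19 × 0.0084 = $9.03
State unemployment insurance (employee share): $1,075.19 × 0.008 = $8.60
Medicare tax: $1,075.19 × 0.02 = $21.50
Dental plan: $71.66
Parking deduction: $102.12
Employee stock purchase plan: $1,075.19 × 0.0359 = $38.60
Total deductions = $92.47 + $212.76 + $22.50 + $19.65 + $9.03 + $8.60 + $21.50 + $71.66 + $102.12 + $38.60 = $598.89
Net pay = $1,075.19 − $598.89 = $476.30

$476.30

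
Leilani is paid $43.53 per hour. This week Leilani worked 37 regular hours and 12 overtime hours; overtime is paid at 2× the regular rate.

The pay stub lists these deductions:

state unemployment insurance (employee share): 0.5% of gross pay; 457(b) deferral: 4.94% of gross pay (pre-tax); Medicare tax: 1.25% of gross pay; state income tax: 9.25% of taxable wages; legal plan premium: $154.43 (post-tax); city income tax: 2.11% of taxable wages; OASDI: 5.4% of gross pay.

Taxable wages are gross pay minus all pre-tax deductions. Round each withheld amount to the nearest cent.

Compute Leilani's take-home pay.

Regular pay: 37 × $43.53 = $1,610.61
Overtime pay: 12 × $43.53 × 2 = $1,044.72
Gross pay = $1,610.61 + $1,044.72 = $2,655.33
457(b) deferral: $2,655.33 × 0.0494 = $131.17
Taxable wages = $2,655.33 − $131.17 = $2,524.16
State income tax: $2,524.16 × 0.0925 = $233.48
City income tax: $2,524.16 × 0.0211 = $53.26
Medicare tax: $2,655.33 × 0.0125 = $33.19
OASDI: $2,655.33 × 0.054 = $143.39
State unemployment insurance (employee share): $2,655.33 × 0.005 = $13.28
Legal plan premium: $154.43
Total deductions = $131.17 + $233.48 + $53.26 + $33.19 + $143.39 + $13.28 + $154.43 = $762.20
Net pay = $2,655.33 − $762.20 = $1,893.13

$1,893.13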